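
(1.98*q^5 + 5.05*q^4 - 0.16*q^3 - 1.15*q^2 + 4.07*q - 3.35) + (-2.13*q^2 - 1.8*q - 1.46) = 1.98*q^5 + 5.05*q^4 - 0.16*q^3 - 3.28*q^2 + 2.27*q - 4.81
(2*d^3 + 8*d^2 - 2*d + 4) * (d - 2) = 2*d^4 + 4*d^3 - 18*d^2 + 8*d - 8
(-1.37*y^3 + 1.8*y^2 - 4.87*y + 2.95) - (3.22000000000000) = -1.37*y^3 + 1.8*y^2 - 4.87*y - 0.27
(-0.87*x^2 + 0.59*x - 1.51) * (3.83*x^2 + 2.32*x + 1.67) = -3.3321*x^4 + 0.2413*x^3 - 5.8674*x^2 - 2.5179*x - 2.5217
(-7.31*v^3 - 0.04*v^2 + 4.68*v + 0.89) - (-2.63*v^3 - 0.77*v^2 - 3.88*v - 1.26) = -4.68*v^3 + 0.73*v^2 + 8.56*v + 2.15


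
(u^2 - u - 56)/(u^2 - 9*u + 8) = (u + 7)/(u - 1)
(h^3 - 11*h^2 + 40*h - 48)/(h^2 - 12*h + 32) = (h^2 - 7*h + 12)/(h - 8)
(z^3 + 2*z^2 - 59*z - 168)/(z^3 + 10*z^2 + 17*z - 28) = (z^2 - 5*z - 24)/(z^2 + 3*z - 4)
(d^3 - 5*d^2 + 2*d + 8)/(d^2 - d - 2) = d - 4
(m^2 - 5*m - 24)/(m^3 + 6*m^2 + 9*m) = (m - 8)/(m*(m + 3))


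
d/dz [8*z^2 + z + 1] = 16*z + 1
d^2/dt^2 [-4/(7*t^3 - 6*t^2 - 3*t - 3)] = 24*((7*t - 2)*(-7*t^3 + 6*t^2 + 3*t + 3) + 3*(-7*t^2 + 4*t + 1)^2)/(-7*t^3 + 6*t^2 + 3*t + 3)^3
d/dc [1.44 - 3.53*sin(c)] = -3.53*cos(c)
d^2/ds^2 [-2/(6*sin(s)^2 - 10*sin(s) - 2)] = (-36*sin(s)^4 + 45*sin(s)^3 + 17*sin(s)^2 - 85*sin(s) + 56)/(-3*sin(s)^2 + 5*sin(s) + 1)^3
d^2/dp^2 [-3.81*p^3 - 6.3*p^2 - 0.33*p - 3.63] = -22.86*p - 12.6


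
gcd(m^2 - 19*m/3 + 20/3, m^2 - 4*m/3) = m - 4/3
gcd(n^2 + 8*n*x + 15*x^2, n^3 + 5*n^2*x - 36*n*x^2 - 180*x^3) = n + 5*x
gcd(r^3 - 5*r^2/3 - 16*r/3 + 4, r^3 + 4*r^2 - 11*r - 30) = r^2 - r - 6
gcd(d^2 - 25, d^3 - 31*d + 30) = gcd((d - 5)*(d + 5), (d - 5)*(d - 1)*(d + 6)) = d - 5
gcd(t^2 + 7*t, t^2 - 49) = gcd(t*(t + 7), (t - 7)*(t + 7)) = t + 7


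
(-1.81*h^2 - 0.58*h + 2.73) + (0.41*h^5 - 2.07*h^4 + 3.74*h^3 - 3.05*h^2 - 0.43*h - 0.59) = 0.41*h^5 - 2.07*h^4 + 3.74*h^3 - 4.86*h^2 - 1.01*h + 2.14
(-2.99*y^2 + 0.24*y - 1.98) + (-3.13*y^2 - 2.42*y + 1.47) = -6.12*y^2 - 2.18*y - 0.51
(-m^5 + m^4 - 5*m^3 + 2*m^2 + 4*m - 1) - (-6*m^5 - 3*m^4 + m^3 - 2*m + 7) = 5*m^5 + 4*m^4 - 6*m^3 + 2*m^2 + 6*m - 8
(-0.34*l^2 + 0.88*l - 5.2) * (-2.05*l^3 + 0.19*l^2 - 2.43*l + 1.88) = 0.697*l^5 - 1.8686*l^4 + 11.6534*l^3 - 3.7656*l^2 + 14.2904*l - 9.776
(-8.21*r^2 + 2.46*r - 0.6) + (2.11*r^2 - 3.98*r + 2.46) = -6.1*r^2 - 1.52*r + 1.86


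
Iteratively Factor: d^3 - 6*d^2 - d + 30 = (d - 3)*(d^2 - 3*d - 10) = (d - 5)*(d - 3)*(d + 2)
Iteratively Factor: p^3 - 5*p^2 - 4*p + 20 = (p - 2)*(p^2 - 3*p - 10) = (p - 5)*(p - 2)*(p + 2)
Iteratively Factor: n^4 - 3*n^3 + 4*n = (n - 2)*(n^3 - n^2 - 2*n) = n*(n - 2)*(n^2 - n - 2) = n*(n - 2)^2*(n + 1)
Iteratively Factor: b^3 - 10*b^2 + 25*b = (b - 5)*(b^2 - 5*b) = (b - 5)^2*(b)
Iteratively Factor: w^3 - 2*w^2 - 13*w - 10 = (w - 5)*(w^2 + 3*w + 2) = (w - 5)*(w + 1)*(w + 2)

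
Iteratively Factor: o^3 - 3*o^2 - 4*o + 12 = (o - 3)*(o^2 - 4) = (o - 3)*(o - 2)*(o + 2)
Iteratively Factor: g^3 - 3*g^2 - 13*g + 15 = (g - 5)*(g^2 + 2*g - 3) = (g - 5)*(g - 1)*(g + 3)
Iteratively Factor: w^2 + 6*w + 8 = (w + 2)*(w + 4)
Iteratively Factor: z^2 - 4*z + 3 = (z - 3)*(z - 1)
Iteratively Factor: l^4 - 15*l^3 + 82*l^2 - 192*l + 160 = (l - 4)*(l^3 - 11*l^2 + 38*l - 40) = (l - 4)^2*(l^2 - 7*l + 10) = (l - 5)*(l - 4)^2*(l - 2)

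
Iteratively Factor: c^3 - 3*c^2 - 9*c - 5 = (c - 5)*(c^2 + 2*c + 1) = (c - 5)*(c + 1)*(c + 1)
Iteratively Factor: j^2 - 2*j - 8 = (j + 2)*(j - 4)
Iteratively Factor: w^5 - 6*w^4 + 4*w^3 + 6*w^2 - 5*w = (w)*(w^4 - 6*w^3 + 4*w^2 + 6*w - 5) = w*(w - 1)*(w^3 - 5*w^2 - w + 5) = w*(w - 1)^2*(w^2 - 4*w - 5) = w*(w - 5)*(w - 1)^2*(w + 1)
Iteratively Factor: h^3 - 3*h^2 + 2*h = (h)*(h^2 - 3*h + 2) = h*(h - 1)*(h - 2)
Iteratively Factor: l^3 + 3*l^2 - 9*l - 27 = (l + 3)*(l^2 - 9) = (l + 3)^2*(l - 3)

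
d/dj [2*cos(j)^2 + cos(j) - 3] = -(4*cos(j) + 1)*sin(j)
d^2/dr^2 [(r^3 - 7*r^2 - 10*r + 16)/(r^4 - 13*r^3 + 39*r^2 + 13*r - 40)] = 2*(r^3 + 6*r^2 - 9*r + 22)/(r^6 - 12*r^5 + 33*r^4 + 56*r^3 - 165*r^2 - 300*r - 125)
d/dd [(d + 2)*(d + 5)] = 2*d + 7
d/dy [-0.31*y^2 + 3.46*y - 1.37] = 3.46 - 0.62*y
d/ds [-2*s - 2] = -2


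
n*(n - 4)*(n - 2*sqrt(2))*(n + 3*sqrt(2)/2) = n^4 - 4*n^3 - sqrt(2)*n^3/2 - 6*n^2 + 2*sqrt(2)*n^2 + 24*n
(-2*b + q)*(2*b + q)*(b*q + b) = -4*b^3*q - 4*b^3 + b*q^3 + b*q^2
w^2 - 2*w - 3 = (w - 3)*(w + 1)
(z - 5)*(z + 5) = z^2 - 25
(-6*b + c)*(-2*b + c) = 12*b^2 - 8*b*c + c^2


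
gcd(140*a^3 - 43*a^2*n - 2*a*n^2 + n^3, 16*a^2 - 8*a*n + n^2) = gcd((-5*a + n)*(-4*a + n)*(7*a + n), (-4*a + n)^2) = 4*a - n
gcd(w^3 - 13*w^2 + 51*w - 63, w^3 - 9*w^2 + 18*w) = w - 3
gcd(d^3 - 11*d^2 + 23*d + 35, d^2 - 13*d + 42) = d - 7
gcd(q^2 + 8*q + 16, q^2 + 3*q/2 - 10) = q + 4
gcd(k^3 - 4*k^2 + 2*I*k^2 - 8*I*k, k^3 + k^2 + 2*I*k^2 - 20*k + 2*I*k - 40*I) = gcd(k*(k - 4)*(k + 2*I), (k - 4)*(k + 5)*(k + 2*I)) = k^2 + k*(-4 + 2*I) - 8*I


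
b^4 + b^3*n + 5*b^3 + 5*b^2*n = b^2*(b + 5)*(b + n)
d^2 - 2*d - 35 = (d - 7)*(d + 5)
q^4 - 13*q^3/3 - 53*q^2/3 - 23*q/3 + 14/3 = (q - 7)*(q - 1/3)*(q + 1)*(q + 2)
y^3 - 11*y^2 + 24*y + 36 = (y - 6)^2*(y + 1)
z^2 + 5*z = z*(z + 5)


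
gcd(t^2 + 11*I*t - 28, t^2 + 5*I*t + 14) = t + 7*I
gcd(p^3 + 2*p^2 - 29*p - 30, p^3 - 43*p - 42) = p^2 + 7*p + 6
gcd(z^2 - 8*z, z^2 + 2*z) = z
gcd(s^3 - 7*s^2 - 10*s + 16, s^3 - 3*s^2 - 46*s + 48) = s^2 - 9*s + 8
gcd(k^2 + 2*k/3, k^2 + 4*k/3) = k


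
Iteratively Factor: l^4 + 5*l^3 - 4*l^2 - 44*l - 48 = (l - 3)*(l^3 + 8*l^2 + 20*l + 16) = (l - 3)*(l + 2)*(l^2 + 6*l + 8) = (l - 3)*(l + 2)*(l + 4)*(l + 2)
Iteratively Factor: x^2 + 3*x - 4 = (x - 1)*(x + 4)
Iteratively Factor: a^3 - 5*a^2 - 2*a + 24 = (a + 2)*(a^2 - 7*a + 12) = (a - 3)*(a + 2)*(a - 4)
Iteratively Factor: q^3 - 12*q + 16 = (q - 2)*(q^2 + 2*q - 8) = (q - 2)^2*(q + 4)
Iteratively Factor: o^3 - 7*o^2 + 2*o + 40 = (o - 4)*(o^2 - 3*o - 10) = (o - 4)*(o + 2)*(o - 5)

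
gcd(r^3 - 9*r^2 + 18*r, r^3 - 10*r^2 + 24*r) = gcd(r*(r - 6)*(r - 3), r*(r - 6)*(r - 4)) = r^2 - 6*r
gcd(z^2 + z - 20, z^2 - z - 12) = z - 4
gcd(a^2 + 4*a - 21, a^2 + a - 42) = a + 7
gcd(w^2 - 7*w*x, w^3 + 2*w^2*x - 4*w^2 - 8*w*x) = w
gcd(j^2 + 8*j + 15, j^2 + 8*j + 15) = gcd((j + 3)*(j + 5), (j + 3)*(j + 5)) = j^2 + 8*j + 15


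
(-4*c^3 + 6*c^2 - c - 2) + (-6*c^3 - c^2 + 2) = -10*c^3 + 5*c^2 - c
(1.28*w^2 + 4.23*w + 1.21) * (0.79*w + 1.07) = 1.0112*w^3 + 4.7113*w^2 + 5.482*w + 1.2947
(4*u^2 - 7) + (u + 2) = 4*u^2 + u - 5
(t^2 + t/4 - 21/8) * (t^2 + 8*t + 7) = t^4 + 33*t^3/4 + 51*t^2/8 - 77*t/4 - 147/8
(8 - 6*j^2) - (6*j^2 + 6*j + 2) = -12*j^2 - 6*j + 6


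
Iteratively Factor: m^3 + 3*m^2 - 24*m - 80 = (m - 5)*(m^2 + 8*m + 16) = (m - 5)*(m + 4)*(m + 4)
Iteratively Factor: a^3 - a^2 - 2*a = (a)*(a^2 - a - 2) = a*(a - 2)*(a + 1)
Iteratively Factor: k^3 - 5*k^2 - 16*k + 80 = (k - 5)*(k^2 - 16) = (k - 5)*(k + 4)*(k - 4)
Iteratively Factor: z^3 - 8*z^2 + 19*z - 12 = (z - 3)*(z^2 - 5*z + 4) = (z - 4)*(z - 3)*(z - 1)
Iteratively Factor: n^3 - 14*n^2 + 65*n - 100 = (n - 5)*(n^2 - 9*n + 20) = (n - 5)*(n - 4)*(n - 5)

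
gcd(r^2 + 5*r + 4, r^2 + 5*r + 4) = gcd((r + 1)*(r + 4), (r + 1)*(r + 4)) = r^2 + 5*r + 4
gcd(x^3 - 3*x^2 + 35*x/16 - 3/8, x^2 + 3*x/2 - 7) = x - 2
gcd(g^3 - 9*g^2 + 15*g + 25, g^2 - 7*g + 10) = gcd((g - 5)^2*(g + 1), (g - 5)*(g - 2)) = g - 5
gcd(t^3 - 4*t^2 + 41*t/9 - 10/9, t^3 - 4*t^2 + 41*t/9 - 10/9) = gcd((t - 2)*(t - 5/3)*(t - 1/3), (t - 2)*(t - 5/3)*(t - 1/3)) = t^3 - 4*t^2 + 41*t/9 - 10/9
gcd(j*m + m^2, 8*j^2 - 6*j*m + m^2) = 1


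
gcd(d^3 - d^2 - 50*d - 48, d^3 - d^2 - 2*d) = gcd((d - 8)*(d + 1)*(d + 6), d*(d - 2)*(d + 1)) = d + 1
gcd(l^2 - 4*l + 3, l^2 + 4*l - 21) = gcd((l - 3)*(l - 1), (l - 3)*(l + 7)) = l - 3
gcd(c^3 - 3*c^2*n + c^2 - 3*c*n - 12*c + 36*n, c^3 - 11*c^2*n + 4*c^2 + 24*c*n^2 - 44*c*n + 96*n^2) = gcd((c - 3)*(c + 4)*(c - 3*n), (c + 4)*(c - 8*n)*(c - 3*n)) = c^2 - 3*c*n + 4*c - 12*n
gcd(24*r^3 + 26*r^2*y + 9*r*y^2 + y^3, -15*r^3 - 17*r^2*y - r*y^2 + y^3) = 3*r + y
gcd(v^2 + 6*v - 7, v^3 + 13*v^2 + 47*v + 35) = v + 7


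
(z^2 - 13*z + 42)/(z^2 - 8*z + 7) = (z - 6)/(z - 1)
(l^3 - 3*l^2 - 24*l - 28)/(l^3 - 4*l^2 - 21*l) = (l^2 + 4*l + 4)/(l*(l + 3))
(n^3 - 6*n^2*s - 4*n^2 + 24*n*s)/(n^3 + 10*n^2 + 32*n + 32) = n*(n^2 - 6*n*s - 4*n + 24*s)/(n^3 + 10*n^2 + 32*n + 32)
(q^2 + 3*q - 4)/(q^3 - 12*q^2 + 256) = (q - 1)/(q^2 - 16*q + 64)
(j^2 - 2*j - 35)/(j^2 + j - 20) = (j - 7)/(j - 4)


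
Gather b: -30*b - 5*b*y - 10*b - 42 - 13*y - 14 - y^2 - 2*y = b*(-5*y - 40) - y^2 - 15*y - 56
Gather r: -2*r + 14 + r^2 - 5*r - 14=r^2 - 7*r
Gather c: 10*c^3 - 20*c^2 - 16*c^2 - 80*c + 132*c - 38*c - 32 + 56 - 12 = 10*c^3 - 36*c^2 + 14*c + 12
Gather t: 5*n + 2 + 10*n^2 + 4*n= 10*n^2 + 9*n + 2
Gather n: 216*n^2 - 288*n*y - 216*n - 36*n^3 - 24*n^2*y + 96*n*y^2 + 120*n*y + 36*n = -36*n^3 + n^2*(216 - 24*y) + n*(96*y^2 - 168*y - 180)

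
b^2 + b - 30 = (b - 5)*(b + 6)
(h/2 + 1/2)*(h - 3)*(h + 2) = h^3/2 - 7*h/2 - 3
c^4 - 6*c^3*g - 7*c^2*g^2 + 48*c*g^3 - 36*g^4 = (c - 6*g)*(c - 2*g)*(c - g)*(c + 3*g)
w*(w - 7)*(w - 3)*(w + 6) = w^4 - 4*w^3 - 39*w^2 + 126*w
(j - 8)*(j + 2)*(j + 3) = j^3 - 3*j^2 - 34*j - 48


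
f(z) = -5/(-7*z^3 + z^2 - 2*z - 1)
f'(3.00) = -0.03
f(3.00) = 0.03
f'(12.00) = 0.00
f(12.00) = 0.00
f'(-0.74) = -5.02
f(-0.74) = -1.29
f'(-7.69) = -0.00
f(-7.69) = -0.00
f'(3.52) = -0.01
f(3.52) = 0.02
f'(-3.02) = -0.02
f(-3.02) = -0.02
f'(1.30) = -0.58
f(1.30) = 0.29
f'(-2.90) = -0.03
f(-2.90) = -0.03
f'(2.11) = -0.10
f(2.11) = 0.08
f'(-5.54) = -0.00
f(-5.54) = -0.00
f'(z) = -5*(21*z^2 - 2*z + 2)/(-7*z^3 + z^2 - 2*z - 1)^2 = 5*(-21*z^2 + 2*z - 2)/(7*z^3 - z^2 + 2*z + 1)^2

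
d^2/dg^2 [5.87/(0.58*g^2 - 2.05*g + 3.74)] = (-3.949336*g^2 + 13.95886*g + 5.87*(1.16*g - 2.05)*(2.32*g - 4.1) - 25.466408)/(0.58*g^2 - 2.05*g + 3.74)^3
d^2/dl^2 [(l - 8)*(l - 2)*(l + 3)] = 6*l - 14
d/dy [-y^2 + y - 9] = 1 - 2*y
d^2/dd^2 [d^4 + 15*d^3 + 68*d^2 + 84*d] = 12*d^2 + 90*d + 136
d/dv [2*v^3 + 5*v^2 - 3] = 2*v*(3*v + 5)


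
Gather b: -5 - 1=-6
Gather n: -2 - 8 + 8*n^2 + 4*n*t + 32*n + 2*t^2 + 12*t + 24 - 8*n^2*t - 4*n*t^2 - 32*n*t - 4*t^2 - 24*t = n^2*(8 - 8*t) + n*(-4*t^2 - 28*t + 32) - 2*t^2 - 12*t + 14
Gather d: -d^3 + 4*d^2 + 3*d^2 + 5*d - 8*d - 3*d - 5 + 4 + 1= -d^3 + 7*d^2 - 6*d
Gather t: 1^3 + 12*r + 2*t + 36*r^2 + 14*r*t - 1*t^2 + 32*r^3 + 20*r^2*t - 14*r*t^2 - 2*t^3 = 32*r^3 + 36*r^2 + 12*r - 2*t^3 + t^2*(-14*r - 1) + t*(20*r^2 + 14*r + 2) + 1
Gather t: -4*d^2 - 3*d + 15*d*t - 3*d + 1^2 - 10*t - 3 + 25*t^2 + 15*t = -4*d^2 - 6*d + 25*t^2 + t*(15*d + 5) - 2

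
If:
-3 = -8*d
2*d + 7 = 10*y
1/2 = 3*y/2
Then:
No Solution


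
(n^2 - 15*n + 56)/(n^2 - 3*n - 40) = (n - 7)/(n + 5)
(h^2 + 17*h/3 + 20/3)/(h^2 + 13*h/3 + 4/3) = (3*h + 5)/(3*h + 1)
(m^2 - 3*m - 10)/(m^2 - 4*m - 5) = (m + 2)/(m + 1)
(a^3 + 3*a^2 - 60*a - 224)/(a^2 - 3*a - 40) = (a^2 + 11*a + 28)/(a + 5)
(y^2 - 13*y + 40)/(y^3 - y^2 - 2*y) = (-y^2 + 13*y - 40)/(y*(-y^2 + y + 2))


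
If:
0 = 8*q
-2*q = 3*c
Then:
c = 0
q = 0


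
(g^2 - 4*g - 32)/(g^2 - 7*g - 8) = (g + 4)/(g + 1)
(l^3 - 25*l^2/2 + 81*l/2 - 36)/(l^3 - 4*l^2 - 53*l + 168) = (l - 3/2)/(l + 7)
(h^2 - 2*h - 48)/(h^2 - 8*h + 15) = (h^2 - 2*h - 48)/(h^2 - 8*h + 15)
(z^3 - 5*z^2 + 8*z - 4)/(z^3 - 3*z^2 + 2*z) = (z - 2)/z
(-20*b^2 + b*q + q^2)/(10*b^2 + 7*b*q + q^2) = (-4*b + q)/(2*b + q)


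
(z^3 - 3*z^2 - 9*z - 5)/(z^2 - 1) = (z^2 - 4*z - 5)/(z - 1)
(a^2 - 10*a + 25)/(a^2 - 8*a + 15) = (a - 5)/(a - 3)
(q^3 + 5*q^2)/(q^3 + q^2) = (q + 5)/(q + 1)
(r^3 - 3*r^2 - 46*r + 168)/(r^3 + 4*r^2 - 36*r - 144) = (r^2 + 3*r - 28)/(r^2 + 10*r + 24)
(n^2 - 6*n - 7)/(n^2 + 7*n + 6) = (n - 7)/(n + 6)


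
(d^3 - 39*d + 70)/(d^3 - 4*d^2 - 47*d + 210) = (d - 2)/(d - 6)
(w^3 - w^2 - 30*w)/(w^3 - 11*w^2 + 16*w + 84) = w*(w + 5)/(w^2 - 5*w - 14)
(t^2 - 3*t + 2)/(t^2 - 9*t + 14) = (t - 1)/(t - 7)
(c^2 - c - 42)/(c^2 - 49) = (c + 6)/(c + 7)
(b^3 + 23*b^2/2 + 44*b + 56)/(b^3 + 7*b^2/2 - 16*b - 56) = (b + 4)/(b - 4)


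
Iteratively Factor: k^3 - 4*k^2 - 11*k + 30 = (k + 3)*(k^2 - 7*k + 10) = (k - 2)*(k + 3)*(k - 5)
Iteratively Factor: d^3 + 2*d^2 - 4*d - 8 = (d - 2)*(d^2 + 4*d + 4) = (d - 2)*(d + 2)*(d + 2)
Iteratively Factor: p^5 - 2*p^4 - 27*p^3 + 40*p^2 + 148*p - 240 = (p + 3)*(p^4 - 5*p^3 - 12*p^2 + 76*p - 80) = (p + 3)*(p + 4)*(p^3 - 9*p^2 + 24*p - 20) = (p - 2)*(p + 3)*(p + 4)*(p^2 - 7*p + 10) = (p - 2)^2*(p + 3)*(p + 4)*(p - 5)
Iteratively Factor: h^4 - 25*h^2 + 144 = (h + 4)*(h^3 - 4*h^2 - 9*h + 36) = (h - 4)*(h + 4)*(h^2 - 9) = (h - 4)*(h - 3)*(h + 4)*(h + 3)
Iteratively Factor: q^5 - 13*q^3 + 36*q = (q - 2)*(q^4 + 2*q^3 - 9*q^2 - 18*q) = (q - 3)*(q - 2)*(q^3 + 5*q^2 + 6*q) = q*(q - 3)*(q - 2)*(q^2 + 5*q + 6) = q*(q - 3)*(q - 2)*(q + 2)*(q + 3)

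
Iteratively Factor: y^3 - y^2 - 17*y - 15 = (y - 5)*(y^2 + 4*y + 3) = (y - 5)*(y + 3)*(y + 1)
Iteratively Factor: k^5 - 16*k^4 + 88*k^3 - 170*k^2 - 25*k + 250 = (k - 5)*(k^4 - 11*k^3 + 33*k^2 - 5*k - 50) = (k - 5)*(k - 2)*(k^3 - 9*k^2 + 15*k + 25) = (k - 5)*(k - 2)*(k + 1)*(k^2 - 10*k + 25) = (k - 5)^2*(k - 2)*(k + 1)*(k - 5)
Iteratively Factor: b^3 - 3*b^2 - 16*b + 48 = (b - 3)*(b^2 - 16) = (b - 3)*(b + 4)*(b - 4)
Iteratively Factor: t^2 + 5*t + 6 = (t + 2)*(t + 3)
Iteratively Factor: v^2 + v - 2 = (v + 2)*(v - 1)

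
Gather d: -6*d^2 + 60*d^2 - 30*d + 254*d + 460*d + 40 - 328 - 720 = 54*d^2 + 684*d - 1008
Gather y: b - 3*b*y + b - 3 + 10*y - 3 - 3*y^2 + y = 2*b - 3*y^2 + y*(11 - 3*b) - 6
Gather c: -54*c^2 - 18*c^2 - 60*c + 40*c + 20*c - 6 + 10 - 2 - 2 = -72*c^2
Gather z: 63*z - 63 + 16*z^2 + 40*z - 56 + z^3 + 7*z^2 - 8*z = z^3 + 23*z^2 + 95*z - 119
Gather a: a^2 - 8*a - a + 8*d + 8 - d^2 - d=a^2 - 9*a - d^2 + 7*d + 8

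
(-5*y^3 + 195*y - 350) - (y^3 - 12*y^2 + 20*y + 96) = -6*y^3 + 12*y^2 + 175*y - 446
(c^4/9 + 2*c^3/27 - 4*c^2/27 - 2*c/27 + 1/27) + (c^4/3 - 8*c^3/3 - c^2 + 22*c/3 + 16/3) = 4*c^4/9 - 70*c^3/27 - 31*c^2/27 + 196*c/27 + 145/27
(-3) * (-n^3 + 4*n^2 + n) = 3*n^3 - 12*n^2 - 3*n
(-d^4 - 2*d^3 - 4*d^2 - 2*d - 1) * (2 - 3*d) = 3*d^5 + 4*d^4 + 8*d^3 - 2*d^2 - d - 2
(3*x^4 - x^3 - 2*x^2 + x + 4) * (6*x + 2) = 18*x^5 - 14*x^3 + 2*x^2 + 26*x + 8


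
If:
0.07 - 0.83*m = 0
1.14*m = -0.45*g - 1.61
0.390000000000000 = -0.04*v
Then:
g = -3.79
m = 0.08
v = -9.75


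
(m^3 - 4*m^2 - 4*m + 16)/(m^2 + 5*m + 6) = (m^2 - 6*m + 8)/(m + 3)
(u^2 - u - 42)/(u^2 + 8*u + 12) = (u - 7)/(u + 2)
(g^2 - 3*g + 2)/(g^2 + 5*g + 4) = (g^2 - 3*g + 2)/(g^2 + 5*g + 4)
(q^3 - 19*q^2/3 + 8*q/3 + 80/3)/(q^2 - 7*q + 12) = (3*q^2 - 7*q - 20)/(3*(q - 3))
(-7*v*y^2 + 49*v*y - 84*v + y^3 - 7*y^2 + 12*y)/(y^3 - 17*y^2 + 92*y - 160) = (-7*v*y + 21*v + y^2 - 3*y)/(y^2 - 13*y + 40)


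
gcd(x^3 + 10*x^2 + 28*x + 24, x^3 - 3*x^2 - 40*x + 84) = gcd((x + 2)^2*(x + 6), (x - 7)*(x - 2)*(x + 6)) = x + 6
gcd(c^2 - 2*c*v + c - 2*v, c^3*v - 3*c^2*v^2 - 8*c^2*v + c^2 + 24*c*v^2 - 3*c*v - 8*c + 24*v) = 1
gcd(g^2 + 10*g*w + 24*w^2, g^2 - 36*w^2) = g + 6*w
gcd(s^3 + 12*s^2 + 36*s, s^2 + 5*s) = s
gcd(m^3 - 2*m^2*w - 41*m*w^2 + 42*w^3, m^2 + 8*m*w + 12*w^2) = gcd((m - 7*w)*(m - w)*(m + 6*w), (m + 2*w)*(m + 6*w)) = m + 6*w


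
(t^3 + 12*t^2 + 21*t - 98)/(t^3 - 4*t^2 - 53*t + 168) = (t^2 + 5*t - 14)/(t^2 - 11*t + 24)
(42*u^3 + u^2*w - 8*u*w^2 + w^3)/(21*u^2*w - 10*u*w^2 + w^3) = (2*u + w)/w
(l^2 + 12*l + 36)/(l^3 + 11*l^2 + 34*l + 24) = (l + 6)/(l^2 + 5*l + 4)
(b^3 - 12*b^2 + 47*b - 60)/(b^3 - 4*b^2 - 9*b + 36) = (b - 5)/(b + 3)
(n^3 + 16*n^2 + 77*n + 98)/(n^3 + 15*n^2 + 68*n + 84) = (n + 7)/(n + 6)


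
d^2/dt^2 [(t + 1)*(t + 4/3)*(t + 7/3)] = 6*t + 28/3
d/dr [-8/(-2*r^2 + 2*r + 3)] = 16*(1 - 2*r)/(-2*r^2 + 2*r + 3)^2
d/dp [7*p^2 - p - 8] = 14*p - 1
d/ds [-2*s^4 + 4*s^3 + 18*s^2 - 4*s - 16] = -8*s^3 + 12*s^2 + 36*s - 4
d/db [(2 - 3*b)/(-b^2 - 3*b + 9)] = (-3*b^2 + 4*b - 21)/(b^4 + 6*b^3 - 9*b^2 - 54*b + 81)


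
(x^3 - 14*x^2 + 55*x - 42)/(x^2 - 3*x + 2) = (x^2 - 13*x + 42)/(x - 2)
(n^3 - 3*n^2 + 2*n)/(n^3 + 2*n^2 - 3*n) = (n - 2)/(n + 3)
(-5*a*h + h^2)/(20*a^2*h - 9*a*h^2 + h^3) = -1/(4*a - h)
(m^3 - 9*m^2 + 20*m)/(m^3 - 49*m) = (m^2 - 9*m + 20)/(m^2 - 49)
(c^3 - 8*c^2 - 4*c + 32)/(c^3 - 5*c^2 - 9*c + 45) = (c^3 - 8*c^2 - 4*c + 32)/(c^3 - 5*c^2 - 9*c + 45)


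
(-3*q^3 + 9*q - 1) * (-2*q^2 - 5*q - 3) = 6*q^5 + 15*q^4 - 9*q^3 - 43*q^2 - 22*q + 3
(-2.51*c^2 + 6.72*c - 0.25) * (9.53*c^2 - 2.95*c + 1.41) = -23.9203*c^4 + 71.4461*c^3 - 25.7456*c^2 + 10.2127*c - 0.3525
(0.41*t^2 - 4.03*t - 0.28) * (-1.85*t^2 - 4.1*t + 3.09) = -0.7585*t^4 + 5.7745*t^3 + 18.3079*t^2 - 11.3047*t - 0.8652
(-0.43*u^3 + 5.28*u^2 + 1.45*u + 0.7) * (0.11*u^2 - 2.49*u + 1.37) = -0.0473*u^5 + 1.6515*u^4 - 13.5768*u^3 + 3.7001*u^2 + 0.2435*u + 0.959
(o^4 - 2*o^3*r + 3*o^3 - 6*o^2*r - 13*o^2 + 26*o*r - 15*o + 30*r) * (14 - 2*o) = -2*o^5 + 4*o^4*r + 8*o^4 - 16*o^3*r + 68*o^3 - 136*o^2*r - 152*o^2 + 304*o*r - 210*o + 420*r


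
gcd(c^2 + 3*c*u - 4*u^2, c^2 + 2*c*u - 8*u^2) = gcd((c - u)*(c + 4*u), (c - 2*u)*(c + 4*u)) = c + 4*u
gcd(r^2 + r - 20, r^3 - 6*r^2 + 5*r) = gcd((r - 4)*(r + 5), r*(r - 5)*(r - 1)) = 1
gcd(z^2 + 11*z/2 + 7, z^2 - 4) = z + 2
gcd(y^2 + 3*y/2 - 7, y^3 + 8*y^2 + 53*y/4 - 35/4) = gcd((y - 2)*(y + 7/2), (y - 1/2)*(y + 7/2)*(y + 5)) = y + 7/2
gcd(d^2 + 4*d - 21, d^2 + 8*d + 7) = d + 7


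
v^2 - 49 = (v - 7)*(v + 7)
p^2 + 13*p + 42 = (p + 6)*(p + 7)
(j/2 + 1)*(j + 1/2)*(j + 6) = j^3/2 + 17*j^2/4 + 8*j + 3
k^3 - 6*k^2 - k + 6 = (k - 6)*(k - 1)*(k + 1)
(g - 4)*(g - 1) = g^2 - 5*g + 4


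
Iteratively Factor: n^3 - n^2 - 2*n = (n + 1)*(n^2 - 2*n) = (n - 2)*(n + 1)*(n)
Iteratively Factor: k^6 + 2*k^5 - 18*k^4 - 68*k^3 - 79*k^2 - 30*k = (k + 1)*(k^5 + k^4 - 19*k^3 - 49*k^2 - 30*k) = (k + 1)^2*(k^4 - 19*k^2 - 30*k) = (k - 5)*(k + 1)^2*(k^3 + 5*k^2 + 6*k) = (k - 5)*(k + 1)^2*(k + 2)*(k^2 + 3*k) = (k - 5)*(k + 1)^2*(k + 2)*(k + 3)*(k)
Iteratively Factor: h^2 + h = (h)*(h + 1)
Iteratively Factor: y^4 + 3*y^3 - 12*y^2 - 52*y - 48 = (y + 2)*(y^3 + y^2 - 14*y - 24) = (y + 2)^2*(y^2 - y - 12) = (y + 2)^2*(y + 3)*(y - 4)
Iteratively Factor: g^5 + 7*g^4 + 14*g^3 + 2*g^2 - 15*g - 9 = (g - 1)*(g^4 + 8*g^3 + 22*g^2 + 24*g + 9) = (g - 1)*(g + 1)*(g^3 + 7*g^2 + 15*g + 9) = (g - 1)*(g + 1)^2*(g^2 + 6*g + 9) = (g - 1)*(g + 1)^2*(g + 3)*(g + 3)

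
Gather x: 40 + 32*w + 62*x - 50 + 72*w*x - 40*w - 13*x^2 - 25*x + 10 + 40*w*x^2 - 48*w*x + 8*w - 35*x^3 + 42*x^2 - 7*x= -35*x^3 + x^2*(40*w + 29) + x*(24*w + 30)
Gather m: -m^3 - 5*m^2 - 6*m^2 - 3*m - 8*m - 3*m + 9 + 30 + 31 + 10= -m^3 - 11*m^2 - 14*m + 80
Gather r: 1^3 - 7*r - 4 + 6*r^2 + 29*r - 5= 6*r^2 + 22*r - 8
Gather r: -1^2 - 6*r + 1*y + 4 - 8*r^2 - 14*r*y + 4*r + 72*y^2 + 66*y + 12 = -8*r^2 + r*(-14*y - 2) + 72*y^2 + 67*y + 15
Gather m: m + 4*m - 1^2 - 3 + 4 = 5*m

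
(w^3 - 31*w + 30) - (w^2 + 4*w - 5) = w^3 - w^2 - 35*w + 35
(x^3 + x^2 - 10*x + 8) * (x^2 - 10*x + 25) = x^5 - 9*x^4 + 5*x^3 + 133*x^2 - 330*x + 200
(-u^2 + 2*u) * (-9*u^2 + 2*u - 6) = 9*u^4 - 20*u^3 + 10*u^2 - 12*u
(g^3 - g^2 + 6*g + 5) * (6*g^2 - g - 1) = 6*g^5 - 7*g^4 + 36*g^3 + 25*g^2 - 11*g - 5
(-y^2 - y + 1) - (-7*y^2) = 6*y^2 - y + 1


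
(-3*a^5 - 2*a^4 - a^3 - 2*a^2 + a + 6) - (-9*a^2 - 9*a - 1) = -3*a^5 - 2*a^4 - a^3 + 7*a^2 + 10*a + 7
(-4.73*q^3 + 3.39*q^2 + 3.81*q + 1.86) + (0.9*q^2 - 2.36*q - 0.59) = -4.73*q^3 + 4.29*q^2 + 1.45*q + 1.27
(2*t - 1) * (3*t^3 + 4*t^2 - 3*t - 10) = 6*t^4 + 5*t^3 - 10*t^2 - 17*t + 10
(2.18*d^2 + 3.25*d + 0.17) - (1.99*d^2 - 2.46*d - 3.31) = 0.19*d^2 + 5.71*d + 3.48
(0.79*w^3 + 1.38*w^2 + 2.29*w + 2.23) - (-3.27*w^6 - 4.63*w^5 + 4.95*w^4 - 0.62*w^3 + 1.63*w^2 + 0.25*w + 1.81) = 3.27*w^6 + 4.63*w^5 - 4.95*w^4 + 1.41*w^3 - 0.25*w^2 + 2.04*w + 0.42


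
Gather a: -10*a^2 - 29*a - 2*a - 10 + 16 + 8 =-10*a^2 - 31*a + 14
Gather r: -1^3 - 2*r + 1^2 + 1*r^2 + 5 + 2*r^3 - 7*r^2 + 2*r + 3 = 2*r^3 - 6*r^2 + 8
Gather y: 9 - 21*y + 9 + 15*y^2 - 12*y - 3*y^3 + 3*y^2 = -3*y^3 + 18*y^2 - 33*y + 18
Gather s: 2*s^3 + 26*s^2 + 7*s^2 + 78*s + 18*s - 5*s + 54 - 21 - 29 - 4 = 2*s^3 + 33*s^2 + 91*s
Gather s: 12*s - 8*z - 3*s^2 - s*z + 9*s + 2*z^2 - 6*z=-3*s^2 + s*(21 - z) + 2*z^2 - 14*z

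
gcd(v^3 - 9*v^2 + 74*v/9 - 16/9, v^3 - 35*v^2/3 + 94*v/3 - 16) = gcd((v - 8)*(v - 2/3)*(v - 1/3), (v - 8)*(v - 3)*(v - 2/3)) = v^2 - 26*v/3 + 16/3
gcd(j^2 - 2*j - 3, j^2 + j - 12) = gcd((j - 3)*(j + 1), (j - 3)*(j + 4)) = j - 3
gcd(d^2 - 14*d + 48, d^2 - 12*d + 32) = d - 8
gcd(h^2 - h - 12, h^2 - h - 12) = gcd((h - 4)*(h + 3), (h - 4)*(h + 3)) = h^2 - h - 12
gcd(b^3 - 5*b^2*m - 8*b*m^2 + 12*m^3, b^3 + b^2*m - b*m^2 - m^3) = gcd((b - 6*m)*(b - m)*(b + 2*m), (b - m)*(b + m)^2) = b - m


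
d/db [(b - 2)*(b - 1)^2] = (b - 1)*(3*b - 5)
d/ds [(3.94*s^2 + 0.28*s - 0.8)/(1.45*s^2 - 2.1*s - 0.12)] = (-8.68*s^2 + 1.3744*s - 1.7136)/(2.1025*s^4 - 6.09*s^3 + 4.062*s^2 + 0.504*s + 0.0144)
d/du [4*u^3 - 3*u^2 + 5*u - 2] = 12*u^2 - 6*u + 5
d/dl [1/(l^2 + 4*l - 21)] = 2*(-l - 2)/(l^2 + 4*l - 21)^2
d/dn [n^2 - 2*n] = 2*n - 2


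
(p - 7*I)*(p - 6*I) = p^2 - 13*I*p - 42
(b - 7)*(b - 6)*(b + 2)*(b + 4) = b^4 - 7*b^3 - 28*b^2 + 148*b + 336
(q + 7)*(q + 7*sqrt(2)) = q^2 + 7*q + 7*sqrt(2)*q + 49*sqrt(2)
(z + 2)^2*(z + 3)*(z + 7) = z^4 + 14*z^3 + 65*z^2 + 124*z + 84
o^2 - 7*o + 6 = (o - 6)*(o - 1)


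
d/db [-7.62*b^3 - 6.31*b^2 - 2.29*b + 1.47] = -22.86*b^2 - 12.62*b - 2.29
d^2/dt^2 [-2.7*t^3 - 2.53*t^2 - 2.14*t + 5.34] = -16.2*t - 5.06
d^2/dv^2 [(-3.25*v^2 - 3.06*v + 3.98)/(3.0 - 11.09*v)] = (5.6843418860808e-14*v - 716.872876)/(1363.938029*v^3 - 1106.8929*v^2 + 299.43*v - 27.0)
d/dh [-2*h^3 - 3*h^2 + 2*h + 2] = -6*h^2 - 6*h + 2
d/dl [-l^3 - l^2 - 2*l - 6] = -3*l^2 - 2*l - 2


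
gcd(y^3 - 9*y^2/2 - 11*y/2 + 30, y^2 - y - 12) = y - 4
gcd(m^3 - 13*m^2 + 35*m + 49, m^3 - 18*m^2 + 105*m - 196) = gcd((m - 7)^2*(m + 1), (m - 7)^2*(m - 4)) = m^2 - 14*m + 49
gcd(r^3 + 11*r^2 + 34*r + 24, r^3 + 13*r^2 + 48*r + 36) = r^2 + 7*r + 6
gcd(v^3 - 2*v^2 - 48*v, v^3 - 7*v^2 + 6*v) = v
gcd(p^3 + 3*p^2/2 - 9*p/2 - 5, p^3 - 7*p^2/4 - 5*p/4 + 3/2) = p^2 - p - 2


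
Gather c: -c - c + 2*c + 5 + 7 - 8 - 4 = 0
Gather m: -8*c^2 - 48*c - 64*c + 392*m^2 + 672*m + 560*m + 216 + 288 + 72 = -8*c^2 - 112*c + 392*m^2 + 1232*m + 576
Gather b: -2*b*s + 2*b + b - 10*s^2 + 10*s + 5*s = b*(3 - 2*s) - 10*s^2 + 15*s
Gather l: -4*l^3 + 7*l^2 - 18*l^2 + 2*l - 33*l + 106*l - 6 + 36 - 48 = -4*l^3 - 11*l^2 + 75*l - 18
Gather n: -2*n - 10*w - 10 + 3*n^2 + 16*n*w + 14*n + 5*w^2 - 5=3*n^2 + n*(16*w + 12) + 5*w^2 - 10*w - 15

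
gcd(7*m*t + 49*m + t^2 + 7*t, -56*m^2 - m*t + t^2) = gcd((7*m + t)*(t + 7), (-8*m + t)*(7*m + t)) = 7*m + t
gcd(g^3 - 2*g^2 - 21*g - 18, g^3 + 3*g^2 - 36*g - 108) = g^2 - 3*g - 18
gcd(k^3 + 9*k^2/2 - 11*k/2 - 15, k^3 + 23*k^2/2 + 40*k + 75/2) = k^2 + 13*k/2 + 15/2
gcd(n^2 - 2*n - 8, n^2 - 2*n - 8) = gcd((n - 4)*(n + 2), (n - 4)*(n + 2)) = n^2 - 2*n - 8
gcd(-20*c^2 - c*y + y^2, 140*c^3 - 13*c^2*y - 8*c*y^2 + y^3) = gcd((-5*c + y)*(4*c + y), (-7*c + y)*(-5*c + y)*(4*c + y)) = -20*c^2 - c*y + y^2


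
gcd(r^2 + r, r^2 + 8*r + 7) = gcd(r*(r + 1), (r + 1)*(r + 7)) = r + 1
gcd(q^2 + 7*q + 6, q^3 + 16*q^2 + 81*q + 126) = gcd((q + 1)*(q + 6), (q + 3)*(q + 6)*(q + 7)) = q + 6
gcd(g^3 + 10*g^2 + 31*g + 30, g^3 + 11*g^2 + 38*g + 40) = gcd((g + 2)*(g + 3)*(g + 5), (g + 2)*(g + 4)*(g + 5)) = g^2 + 7*g + 10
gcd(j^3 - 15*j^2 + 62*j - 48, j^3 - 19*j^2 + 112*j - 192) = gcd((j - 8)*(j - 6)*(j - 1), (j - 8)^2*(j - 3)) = j - 8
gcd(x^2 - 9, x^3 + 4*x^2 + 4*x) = 1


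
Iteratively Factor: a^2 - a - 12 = (a + 3)*(a - 4)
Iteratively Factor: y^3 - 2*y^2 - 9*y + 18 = (y - 2)*(y^2 - 9) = (y - 2)*(y + 3)*(y - 3)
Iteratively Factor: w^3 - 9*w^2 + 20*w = (w)*(w^2 - 9*w + 20) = w*(w - 4)*(w - 5)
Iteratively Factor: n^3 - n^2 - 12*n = (n - 4)*(n^2 + 3*n) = (n - 4)*(n + 3)*(n)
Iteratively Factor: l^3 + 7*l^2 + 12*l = (l + 3)*(l^2 + 4*l) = (l + 3)*(l + 4)*(l)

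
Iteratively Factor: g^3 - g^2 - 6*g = (g - 3)*(g^2 + 2*g) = (g - 3)*(g + 2)*(g)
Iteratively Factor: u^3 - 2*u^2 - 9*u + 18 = (u + 3)*(u^2 - 5*u + 6) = (u - 3)*(u + 3)*(u - 2)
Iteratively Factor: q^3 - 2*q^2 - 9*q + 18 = (q + 3)*(q^2 - 5*q + 6) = (q - 2)*(q + 3)*(q - 3)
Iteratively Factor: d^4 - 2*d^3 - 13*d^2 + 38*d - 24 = (d - 2)*(d^3 - 13*d + 12) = (d - 2)*(d - 1)*(d^2 + d - 12) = (d - 3)*(d - 2)*(d - 1)*(d + 4)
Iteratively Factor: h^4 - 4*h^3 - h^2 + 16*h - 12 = (h + 2)*(h^3 - 6*h^2 + 11*h - 6) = (h - 1)*(h + 2)*(h^2 - 5*h + 6) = (h - 3)*(h - 1)*(h + 2)*(h - 2)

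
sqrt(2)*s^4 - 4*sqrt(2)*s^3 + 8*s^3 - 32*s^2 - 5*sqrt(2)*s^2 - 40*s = s*(s - 5)*(s + 4*sqrt(2))*(sqrt(2)*s + sqrt(2))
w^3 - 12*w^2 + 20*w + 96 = (w - 8)*(w - 6)*(w + 2)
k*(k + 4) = k^2 + 4*k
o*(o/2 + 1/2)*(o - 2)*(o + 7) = o^4/2 + 3*o^3 - 9*o^2/2 - 7*o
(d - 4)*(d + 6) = d^2 + 2*d - 24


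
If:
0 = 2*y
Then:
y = 0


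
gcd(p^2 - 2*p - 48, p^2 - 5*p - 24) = p - 8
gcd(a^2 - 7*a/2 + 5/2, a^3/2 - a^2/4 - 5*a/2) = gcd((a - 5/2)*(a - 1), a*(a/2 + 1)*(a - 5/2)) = a - 5/2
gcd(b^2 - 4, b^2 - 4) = b^2 - 4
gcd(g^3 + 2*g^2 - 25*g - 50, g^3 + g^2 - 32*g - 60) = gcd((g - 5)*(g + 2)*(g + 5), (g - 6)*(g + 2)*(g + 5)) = g^2 + 7*g + 10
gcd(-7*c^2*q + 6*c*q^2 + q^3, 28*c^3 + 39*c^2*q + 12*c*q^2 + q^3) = 7*c + q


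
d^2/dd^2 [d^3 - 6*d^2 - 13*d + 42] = 6*d - 12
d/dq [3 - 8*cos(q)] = 8*sin(q)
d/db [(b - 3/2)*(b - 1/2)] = 2*b - 2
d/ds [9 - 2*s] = -2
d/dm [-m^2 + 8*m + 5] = 8 - 2*m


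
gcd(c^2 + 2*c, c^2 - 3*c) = c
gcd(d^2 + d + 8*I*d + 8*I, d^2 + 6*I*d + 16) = d + 8*I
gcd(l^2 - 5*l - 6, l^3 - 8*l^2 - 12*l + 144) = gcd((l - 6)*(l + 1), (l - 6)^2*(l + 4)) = l - 6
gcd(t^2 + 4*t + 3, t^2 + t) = t + 1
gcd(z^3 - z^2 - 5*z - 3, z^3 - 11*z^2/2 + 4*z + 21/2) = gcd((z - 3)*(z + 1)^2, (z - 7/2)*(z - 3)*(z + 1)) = z^2 - 2*z - 3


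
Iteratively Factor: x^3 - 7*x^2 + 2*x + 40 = (x - 4)*(x^2 - 3*x - 10) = (x - 4)*(x + 2)*(x - 5)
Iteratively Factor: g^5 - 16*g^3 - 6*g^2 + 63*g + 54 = (g + 2)*(g^4 - 2*g^3 - 12*g^2 + 18*g + 27) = (g + 1)*(g + 2)*(g^3 - 3*g^2 - 9*g + 27) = (g - 3)*(g + 1)*(g + 2)*(g^2 - 9) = (g - 3)^2*(g + 1)*(g + 2)*(g + 3)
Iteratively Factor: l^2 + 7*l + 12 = (l + 3)*(l + 4)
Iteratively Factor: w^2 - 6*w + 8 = (w - 2)*(w - 4)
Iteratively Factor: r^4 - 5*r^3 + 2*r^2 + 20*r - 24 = (r - 3)*(r^3 - 2*r^2 - 4*r + 8) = (r - 3)*(r + 2)*(r^2 - 4*r + 4) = (r - 3)*(r - 2)*(r + 2)*(r - 2)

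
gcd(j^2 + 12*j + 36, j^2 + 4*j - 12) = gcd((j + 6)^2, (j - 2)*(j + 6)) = j + 6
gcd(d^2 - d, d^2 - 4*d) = d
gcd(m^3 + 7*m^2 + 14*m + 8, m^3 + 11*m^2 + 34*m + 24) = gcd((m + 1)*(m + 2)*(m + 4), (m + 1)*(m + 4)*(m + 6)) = m^2 + 5*m + 4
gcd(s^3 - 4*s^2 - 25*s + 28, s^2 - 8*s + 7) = s^2 - 8*s + 7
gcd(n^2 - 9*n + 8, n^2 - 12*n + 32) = n - 8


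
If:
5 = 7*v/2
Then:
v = 10/7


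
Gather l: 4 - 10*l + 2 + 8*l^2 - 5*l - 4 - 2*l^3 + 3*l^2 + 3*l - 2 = -2*l^3 + 11*l^2 - 12*l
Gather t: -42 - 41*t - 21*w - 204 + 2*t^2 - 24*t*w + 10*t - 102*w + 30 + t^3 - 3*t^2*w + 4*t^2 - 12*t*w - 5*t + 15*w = t^3 + t^2*(6 - 3*w) + t*(-36*w - 36) - 108*w - 216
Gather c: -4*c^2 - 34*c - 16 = -4*c^2 - 34*c - 16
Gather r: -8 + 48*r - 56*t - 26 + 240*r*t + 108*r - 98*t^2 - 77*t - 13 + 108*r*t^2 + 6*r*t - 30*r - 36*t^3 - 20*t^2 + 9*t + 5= r*(108*t^2 + 246*t + 126) - 36*t^3 - 118*t^2 - 124*t - 42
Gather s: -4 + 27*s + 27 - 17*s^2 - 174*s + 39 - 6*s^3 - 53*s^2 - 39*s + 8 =-6*s^3 - 70*s^2 - 186*s + 70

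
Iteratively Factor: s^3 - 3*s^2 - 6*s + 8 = (s - 4)*(s^2 + s - 2) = (s - 4)*(s + 2)*(s - 1)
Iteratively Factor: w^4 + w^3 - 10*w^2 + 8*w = (w - 1)*(w^3 + 2*w^2 - 8*w) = (w - 2)*(w - 1)*(w^2 + 4*w) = w*(w - 2)*(w - 1)*(w + 4)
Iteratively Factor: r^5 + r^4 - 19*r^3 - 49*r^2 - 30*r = (r + 3)*(r^4 - 2*r^3 - 13*r^2 - 10*r) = r*(r + 3)*(r^3 - 2*r^2 - 13*r - 10) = r*(r - 5)*(r + 3)*(r^2 + 3*r + 2) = r*(r - 5)*(r + 2)*(r + 3)*(r + 1)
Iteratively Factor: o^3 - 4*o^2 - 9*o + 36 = (o - 3)*(o^2 - o - 12) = (o - 3)*(o + 3)*(o - 4)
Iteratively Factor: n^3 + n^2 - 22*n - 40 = (n + 2)*(n^2 - n - 20) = (n - 5)*(n + 2)*(n + 4)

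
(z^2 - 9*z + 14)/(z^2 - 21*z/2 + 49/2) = 2*(z - 2)/(2*z - 7)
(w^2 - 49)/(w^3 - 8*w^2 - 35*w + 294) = (w + 7)/(w^2 - w - 42)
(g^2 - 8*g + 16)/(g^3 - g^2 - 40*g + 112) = 1/(g + 7)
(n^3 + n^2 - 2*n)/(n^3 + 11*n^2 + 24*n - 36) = n*(n + 2)/(n^2 + 12*n + 36)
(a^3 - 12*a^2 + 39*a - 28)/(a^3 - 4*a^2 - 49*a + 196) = (a - 1)/(a + 7)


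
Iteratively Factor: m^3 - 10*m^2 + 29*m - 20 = (m - 1)*(m^2 - 9*m + 20) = (m - 4)*(m - 1)*(m - 5)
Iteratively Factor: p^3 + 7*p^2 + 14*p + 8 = (p + 1)*(p^2 + 6*p + 8) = (p + 1)*(p + 2)*(p + 4)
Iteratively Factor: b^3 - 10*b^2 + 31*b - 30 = (b - 3)*(b^2 - 7*b + 10) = (b - 5)*(b - 3)*(b - 2)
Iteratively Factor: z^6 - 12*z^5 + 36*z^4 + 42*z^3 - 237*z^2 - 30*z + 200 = (z - 4)*(z^5 - 8*z^4 + 4*z^3 + 58*z^2 - 5*z - 50) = (z - 4)*(z + 1)*(z^4 - 9*z^3 + 13*z^2 + 45*z - 50) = (z - 5)*(z - 4)*(z + 1)*(z^3 - 4*z^2 - 7*z + 10) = (z - 5)^2*(z - 4)*(z + 1)*(z^2 + z - 2) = (z - 5)^2*(z - 4)*(z - 1)*(z + 1)*(z + 2)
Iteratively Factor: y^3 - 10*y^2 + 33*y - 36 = (y - 3)*(y^2 - 7*y + 12) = (y - 3)^2*(y - 4)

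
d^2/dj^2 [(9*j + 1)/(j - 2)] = 38/(j - 2)^3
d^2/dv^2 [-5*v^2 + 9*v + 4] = -10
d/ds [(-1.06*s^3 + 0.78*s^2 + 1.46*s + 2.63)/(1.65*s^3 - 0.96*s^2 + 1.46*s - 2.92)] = (-0.269400000000001*s^4 - 7.9132*s^3 - 1.1925*s^2 + 0.4944*s - 8.103)/(2.7225*s^6 - 3.168*s^5 + 5.7396*s^4 - 12.4392*s^3 + 7.738*s^2 - 8.5264*s + 8.5264)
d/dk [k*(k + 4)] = 2*k + 4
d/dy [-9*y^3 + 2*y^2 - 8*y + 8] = -27*y^2 + 4*y - 8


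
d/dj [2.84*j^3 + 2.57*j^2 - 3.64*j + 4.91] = 8.52*j^2 + 5.14*j - 3.64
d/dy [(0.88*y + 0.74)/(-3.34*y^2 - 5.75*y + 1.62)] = (2.9392*y^2 + 4.9432*y + 5.6806)/(11.1556*y^4 + 38.41*y^3 + 22.2409*y^2 - 18.63*y + 2.6244)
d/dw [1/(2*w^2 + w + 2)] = (-4*w - 1)/(2*w^2 + w + 2)^2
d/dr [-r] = -1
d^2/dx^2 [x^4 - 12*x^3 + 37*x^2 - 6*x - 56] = 12*x^2 - 72*x + 74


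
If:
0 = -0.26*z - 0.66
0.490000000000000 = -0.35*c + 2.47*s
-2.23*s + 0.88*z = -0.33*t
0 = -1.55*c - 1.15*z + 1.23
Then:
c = 2.68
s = 0.58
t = 10.67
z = -2.54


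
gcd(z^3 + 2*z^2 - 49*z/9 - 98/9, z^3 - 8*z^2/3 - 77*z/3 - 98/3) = z^2 + 13*z/3 + 14/3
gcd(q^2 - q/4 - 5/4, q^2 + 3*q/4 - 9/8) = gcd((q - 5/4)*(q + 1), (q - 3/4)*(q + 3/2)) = 1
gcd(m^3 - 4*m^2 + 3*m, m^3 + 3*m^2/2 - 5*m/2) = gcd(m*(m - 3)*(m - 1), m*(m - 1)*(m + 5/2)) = m^2 - m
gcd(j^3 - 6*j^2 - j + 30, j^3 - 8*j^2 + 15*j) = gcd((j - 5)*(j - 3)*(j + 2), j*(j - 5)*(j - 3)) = j^2 - 8*j + 15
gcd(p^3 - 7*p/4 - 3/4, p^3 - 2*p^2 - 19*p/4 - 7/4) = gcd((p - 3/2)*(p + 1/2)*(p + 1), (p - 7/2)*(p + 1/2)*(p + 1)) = p^2 + 3*p/2 + 1/2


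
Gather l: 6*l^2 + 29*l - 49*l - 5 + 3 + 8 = 6*l^2 - 20*l + 6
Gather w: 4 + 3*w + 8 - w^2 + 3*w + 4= -w^2 + 6*w + 16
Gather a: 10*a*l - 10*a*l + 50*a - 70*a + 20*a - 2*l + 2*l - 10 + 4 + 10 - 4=0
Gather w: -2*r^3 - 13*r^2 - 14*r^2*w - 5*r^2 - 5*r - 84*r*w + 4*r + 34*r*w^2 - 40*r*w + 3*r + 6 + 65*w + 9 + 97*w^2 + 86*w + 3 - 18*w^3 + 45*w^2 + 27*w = -2*r^3 - 18*r^2 + 2*r - 18*w^3 + w^2*(34*r + 142) + w*(-14*r^2 - 124*r + 178) + 18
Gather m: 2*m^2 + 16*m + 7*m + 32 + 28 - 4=2*m^2 + 23*m + 56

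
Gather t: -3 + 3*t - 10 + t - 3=4*t - 16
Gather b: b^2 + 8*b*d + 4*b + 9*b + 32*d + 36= b^2 + b*(8*d + 13) + 32*d + 36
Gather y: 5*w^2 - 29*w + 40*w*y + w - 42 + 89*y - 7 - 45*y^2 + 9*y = 5*w^2 - 28*w - 45*y^2 + y*(40*w + 98) - 49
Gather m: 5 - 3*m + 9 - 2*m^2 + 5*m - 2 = -2*m^2 + 2*m + 12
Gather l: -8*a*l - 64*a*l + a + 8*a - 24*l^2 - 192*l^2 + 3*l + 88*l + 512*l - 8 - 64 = 9*a - 216*l^2 + l*(603 - 72*a) - 72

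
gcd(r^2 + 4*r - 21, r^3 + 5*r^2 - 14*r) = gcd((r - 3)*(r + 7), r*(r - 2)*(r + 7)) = r + 7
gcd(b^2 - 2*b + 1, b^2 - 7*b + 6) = b - 1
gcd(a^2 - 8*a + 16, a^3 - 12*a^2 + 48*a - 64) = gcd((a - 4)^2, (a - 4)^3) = a^2 - 8*a + 16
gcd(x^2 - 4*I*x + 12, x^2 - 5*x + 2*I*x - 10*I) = x + 2*I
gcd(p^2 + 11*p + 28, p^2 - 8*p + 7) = 1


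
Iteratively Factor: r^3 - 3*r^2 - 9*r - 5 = (r + 1)*(r^2 - 4*r - 5) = (r + 1)^2*(r - 5)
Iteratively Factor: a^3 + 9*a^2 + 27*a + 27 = (a + 3)*(a^2 + 6*a + 9) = (a + 3)^2*(a + 3)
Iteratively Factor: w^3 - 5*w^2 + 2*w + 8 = (w - 4)*(w^2 - w - 2) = (w - 4)*(w - 2)*(w + 1)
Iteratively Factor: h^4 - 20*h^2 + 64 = (h + 2)*(h^3 - 2*h^2 - 16*h + 32) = (h - 2)*(h + 2)*(h^2 - 16) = (h - 2)*(h + 2)*(h + 4)*(h - 4)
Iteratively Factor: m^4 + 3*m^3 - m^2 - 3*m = (m + 3)*(m^3 - m) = (m - 1)*(m + 3)*(m^2 + m) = m*(m - 1)*(m + 3)*(m + 1)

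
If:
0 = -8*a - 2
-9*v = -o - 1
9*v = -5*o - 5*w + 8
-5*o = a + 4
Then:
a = -1/4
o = -3/4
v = 1/36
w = 23/10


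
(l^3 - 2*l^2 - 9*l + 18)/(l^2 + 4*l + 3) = (l^2 - 5*l + 6)/(l + 1)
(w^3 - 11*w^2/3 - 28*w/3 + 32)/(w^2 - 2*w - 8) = (w^2 + w/3 - 8)/(w + 2)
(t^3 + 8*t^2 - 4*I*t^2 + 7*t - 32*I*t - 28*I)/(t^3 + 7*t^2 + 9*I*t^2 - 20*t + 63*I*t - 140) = (t^2 + t*(1 - 4*I) - 4*I)/(t^2 + 9*I*t - 20)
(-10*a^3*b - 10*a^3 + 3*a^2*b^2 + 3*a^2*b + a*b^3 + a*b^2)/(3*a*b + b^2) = a*(-10*a^2*b - 10*a^2 + 3*a*b^2 + 3*a*b + b^3 + b^2)/(b*(3*a + b))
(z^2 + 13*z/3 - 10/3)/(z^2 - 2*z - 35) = (z - 2/3)/(z - 7)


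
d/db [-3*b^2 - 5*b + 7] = -6*b - 5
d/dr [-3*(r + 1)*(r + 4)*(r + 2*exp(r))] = -6*r^2*exp(r) - 9*r^2 - 42*r*exp(r) - 30*r - 54*exp(r) - 12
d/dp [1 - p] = -1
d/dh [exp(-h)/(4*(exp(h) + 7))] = (-2*exp(h) - 7)*exp(-h)/(4*(exp(2*h) + 14*exp(h) + 49))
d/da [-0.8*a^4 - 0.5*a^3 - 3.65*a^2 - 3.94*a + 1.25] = -3.2*a^3 - 1.5*a^2 - 7.3*a - 3.94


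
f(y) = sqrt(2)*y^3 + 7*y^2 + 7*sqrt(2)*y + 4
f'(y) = 3*sqrt(2)*y^2 + 14*y + 7*sqrt(2)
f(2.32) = 82.30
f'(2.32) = 65.22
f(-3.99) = -13.89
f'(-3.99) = 21.58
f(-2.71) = 0.43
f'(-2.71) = 3.12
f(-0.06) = 3.43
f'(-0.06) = 9.07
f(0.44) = 9.83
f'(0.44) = 16.88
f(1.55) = 41.43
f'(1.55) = 41.79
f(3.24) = 157.66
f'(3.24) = 99.80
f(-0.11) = 2.99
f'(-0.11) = 8.41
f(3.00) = 134.88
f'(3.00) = 90.08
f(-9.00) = -549.06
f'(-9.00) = 227.55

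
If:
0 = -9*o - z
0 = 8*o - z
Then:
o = 0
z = 0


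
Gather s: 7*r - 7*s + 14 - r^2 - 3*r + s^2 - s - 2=-r^2 + 4*r + s^2 - 8*s + 12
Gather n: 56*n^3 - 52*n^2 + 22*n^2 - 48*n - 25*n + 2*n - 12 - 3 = 56*n^3 - 30*n^2 - 71*n - 15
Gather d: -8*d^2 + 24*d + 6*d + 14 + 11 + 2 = -8*d^2 + 30*d + 27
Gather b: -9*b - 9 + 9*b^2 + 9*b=9*b^2 - 9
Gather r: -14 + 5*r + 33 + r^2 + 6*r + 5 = r^2 + 11*r + 24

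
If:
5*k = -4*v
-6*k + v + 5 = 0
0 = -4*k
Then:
No Solution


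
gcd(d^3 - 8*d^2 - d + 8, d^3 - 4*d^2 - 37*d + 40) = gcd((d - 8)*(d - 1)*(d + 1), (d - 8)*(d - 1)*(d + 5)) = d^2 - 9*d + 8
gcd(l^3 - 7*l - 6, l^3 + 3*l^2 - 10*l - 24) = l^2 - l - 6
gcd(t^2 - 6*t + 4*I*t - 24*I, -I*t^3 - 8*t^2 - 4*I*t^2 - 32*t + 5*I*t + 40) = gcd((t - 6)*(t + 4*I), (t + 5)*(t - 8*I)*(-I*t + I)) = 1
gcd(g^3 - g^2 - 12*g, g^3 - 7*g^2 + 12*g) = g^2 - 4*g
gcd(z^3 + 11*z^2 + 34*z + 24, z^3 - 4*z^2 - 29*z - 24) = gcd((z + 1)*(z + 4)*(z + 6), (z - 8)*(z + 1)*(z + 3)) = z + 1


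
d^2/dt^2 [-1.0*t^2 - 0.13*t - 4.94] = -2.00000000000000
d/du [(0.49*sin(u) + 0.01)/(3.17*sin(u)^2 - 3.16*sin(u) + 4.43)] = (-1.5533*sin(u)^2 - 0.0633999999999999*sin(u) + 2.2023)*cos(u)/(10.0489*sin(u)^4 - 20.0344*sin(u)^3 + 38.0718*sin(u)^2 - 27.9976*sin(u) + 19.6249)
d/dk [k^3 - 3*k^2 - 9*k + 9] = 3*k^2 - 6*k - 9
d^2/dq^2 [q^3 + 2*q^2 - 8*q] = 6*q + 4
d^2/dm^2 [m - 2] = 0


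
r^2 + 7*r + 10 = (r + 2)*(r + 5)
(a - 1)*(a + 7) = a^2 + 6*a - 7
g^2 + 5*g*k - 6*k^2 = (g - k)*(g + 6*k)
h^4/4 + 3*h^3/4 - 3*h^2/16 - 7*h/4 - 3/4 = (h/4 + 1/2)*(h - 3/2)*(h + 1/2)*(h + 2)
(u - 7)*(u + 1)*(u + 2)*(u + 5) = u^4 + u^3 - 39*u^2 - 109*u - 70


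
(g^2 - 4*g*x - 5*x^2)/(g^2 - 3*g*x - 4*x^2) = (-g + 5*x)/(-g + 4*x)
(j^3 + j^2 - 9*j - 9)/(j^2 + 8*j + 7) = (j^2 - 9)/(j + 7)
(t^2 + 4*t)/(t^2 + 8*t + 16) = t/(t + 4)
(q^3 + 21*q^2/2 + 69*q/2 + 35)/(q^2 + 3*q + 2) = (2*q^2 + 17*q + 35)/(2*(q + 1))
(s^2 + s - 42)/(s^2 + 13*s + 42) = (s - 6)/(s + 6)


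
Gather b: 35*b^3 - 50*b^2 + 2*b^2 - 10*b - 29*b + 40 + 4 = 35*b^3 - 48*b^2 - 39*b + 44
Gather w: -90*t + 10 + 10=20 - 90*t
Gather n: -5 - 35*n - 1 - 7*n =-42*n - 6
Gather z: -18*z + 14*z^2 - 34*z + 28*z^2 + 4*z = 42*z^2 - 48*z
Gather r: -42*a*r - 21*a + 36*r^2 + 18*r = -21*a + 36*r^2 + r*(18 - 42*a)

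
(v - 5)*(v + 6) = v^2 + v - 30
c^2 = c^2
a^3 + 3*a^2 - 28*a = a*(a - 4)*(a + 7)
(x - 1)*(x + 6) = x^2 + 5*x - 6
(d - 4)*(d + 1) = d^2 - 3*d - 4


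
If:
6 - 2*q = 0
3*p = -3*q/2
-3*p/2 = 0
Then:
No Solution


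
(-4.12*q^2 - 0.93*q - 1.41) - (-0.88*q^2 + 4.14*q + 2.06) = -3.24*q^2 - 5.07*q - 3.47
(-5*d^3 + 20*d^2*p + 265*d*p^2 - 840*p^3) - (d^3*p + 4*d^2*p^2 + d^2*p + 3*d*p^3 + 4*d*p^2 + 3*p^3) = -d^3*p - 5*d^3 - 4*d^2*p^2 + 19*d^2*p - 3*d*p^3 + 261*d*p^2 - 843*p^3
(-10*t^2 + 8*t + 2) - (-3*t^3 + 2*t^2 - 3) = 3*t^3 - 12*t^2 + 8*t + 5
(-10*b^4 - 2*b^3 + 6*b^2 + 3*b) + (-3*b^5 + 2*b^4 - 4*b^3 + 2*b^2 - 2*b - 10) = -3*b^5 - 8*b^4 - 6*b^3 + 8*b^2 + b - 10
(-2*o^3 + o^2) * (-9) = 18*o^3 - 9*o^2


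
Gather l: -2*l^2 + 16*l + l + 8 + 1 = -2*l^2 + 17*l + 9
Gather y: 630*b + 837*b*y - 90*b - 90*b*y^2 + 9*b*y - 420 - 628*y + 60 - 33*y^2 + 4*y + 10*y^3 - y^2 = 540*b + 10*y^3 + y^2*(-90*b - 34) + y*(846*b - 624) - 360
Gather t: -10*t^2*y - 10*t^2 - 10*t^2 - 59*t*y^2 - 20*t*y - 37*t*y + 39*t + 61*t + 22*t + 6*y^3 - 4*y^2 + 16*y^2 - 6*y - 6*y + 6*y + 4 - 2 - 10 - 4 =t^2*(-10*y - 20) + t*(-59*y^2 - 57*y + 122) + 6*y^3 + 12*y^2 - 6*y - 12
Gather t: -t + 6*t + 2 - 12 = 5*t - 10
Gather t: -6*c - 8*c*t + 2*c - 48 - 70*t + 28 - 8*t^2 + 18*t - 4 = -4*c - 8*t^2 + t*(-8*c - 52) - 24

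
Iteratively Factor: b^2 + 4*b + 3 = (b + 3)*(b + 1)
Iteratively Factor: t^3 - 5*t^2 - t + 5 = (t - 5)*(t^2 - 1) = (t - 5)*(t - 1)*(t + 1)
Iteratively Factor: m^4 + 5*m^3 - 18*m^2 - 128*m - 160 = (m + 4)*(m^3 + m^2 - 22*m - 40) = (m - 5)*(m + 4)*(m^2 + 6*m + 8) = (m - 5)*(m + 2)*(m + 4)*(m + 4)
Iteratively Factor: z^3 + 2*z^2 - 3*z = (z - 1)*(z^2 + 3*z) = z*(z - 1)*(z + 3)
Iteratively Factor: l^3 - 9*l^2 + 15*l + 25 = (l + 1)*(l^2 - 10*l + 25) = (l - 5)*(l + 1)*(l - 5)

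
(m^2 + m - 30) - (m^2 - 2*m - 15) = 3*m - 15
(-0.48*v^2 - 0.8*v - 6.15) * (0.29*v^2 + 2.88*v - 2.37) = -0.1392*v^4 - 1.6144*v^3 - 2.9499*v^2 - 15.816*v + 14.5755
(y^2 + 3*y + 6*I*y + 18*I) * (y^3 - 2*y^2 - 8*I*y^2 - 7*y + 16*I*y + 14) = y^5 + y^4 - 2*I*y^4 + 35*y^3 - 2*I*y^3 + 41*y^2 - 30*I*y^2 - 246*y - 42*I*y + 252*I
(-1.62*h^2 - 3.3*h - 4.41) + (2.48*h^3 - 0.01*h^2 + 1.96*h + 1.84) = 2.48*h^3 - 1.63*h^2 - 1.34*h - 2.57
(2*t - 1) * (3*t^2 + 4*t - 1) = 6*t^3 + 5*t^2 - 6*t + 1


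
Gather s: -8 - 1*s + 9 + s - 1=0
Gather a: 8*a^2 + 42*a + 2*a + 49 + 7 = 8*a^2 + 44*a + 56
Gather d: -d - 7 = -d - 7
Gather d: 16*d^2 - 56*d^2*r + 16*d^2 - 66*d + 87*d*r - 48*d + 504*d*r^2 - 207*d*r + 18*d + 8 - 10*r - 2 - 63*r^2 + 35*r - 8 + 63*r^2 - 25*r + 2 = d^2*(32 - 56*r) + d*(504*r^2 - 120*r - 96)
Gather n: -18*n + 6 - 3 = 3 - 18*n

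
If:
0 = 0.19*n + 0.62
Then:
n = -3.26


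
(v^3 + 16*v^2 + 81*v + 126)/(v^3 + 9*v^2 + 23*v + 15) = (v^2 + 13*v + 42)/(v^2 + 6*v + 5)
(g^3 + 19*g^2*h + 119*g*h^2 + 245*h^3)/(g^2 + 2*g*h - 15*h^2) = (g^2 + 14*g*h + 49*h^2)/(g - 3*h)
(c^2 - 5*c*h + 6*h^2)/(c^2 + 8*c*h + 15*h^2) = (c^2 - 5*c*h + 6*h^2)/(c^2 + 8*c*h + 15*h^2)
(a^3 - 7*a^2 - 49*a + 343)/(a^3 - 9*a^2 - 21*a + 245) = (a + 7)/(a + 5)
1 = 1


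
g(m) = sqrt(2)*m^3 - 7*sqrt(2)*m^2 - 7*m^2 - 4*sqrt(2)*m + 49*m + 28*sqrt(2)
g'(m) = 3*sqrt(2)*m^2 - 14*sqrt(2)*m - 14*m - 4*sqrt(2) + 49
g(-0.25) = 27.68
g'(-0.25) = 52.06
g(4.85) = 13.63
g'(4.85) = -20.78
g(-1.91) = -114.69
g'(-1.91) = 123.38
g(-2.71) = -230.12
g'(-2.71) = 166.10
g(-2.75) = -236.81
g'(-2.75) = 168.38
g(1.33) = 70.68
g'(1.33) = 5.90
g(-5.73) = -1029.68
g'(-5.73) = 376.31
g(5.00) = 10.60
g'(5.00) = -19.59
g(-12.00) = -5357.81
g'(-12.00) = 1059.87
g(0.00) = 39.60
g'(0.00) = 43.34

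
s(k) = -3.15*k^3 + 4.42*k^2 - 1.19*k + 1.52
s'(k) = -9.45*k^2 + 8.84*k - 1.19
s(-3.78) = 239.30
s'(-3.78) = -169.63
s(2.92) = -42.69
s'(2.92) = -55.95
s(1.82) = -4.99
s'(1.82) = -16.40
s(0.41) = 1.56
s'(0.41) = 0.85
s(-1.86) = 39.29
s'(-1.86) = -50.33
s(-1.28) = 16.89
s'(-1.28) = -27.99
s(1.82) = -4.99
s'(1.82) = -16.40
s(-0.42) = 3.03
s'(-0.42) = -6.57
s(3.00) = -47.32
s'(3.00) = -59.72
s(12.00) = -4819.48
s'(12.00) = -1255.91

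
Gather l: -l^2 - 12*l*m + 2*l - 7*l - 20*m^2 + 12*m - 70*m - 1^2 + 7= -l^2 + l*(-12*m - 5) - 20*m^2 - 58*m + 6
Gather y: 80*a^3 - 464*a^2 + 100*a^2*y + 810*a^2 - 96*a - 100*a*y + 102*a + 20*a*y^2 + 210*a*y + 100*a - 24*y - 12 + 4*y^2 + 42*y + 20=80*a^3 + 346*a^2 + 106*a + y^2*(20*a + 4) + y*(100*a^2 + 110*a + 18) + 8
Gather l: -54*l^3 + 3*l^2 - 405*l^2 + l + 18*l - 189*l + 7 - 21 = -54*l^3 - 402*l^2 - 170*l - 14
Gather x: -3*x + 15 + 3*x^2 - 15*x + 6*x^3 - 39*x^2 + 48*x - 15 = 6*x^3 - 36*x^2 + 30*x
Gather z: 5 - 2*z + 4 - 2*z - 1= 8 - 4*z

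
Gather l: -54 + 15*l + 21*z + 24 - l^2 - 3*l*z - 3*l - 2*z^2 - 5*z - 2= -l^2 + l*(12 - 3*z) - 2*z^2 + 16*z - 32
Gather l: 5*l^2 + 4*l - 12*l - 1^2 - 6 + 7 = 5*l^2 - 8*l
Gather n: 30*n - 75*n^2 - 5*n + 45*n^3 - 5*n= 45*n^3 - 75*n^2 + 20*n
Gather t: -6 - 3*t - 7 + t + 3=-2*t - 10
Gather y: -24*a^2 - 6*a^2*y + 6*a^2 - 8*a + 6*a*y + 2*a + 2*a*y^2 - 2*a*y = -18*a^2 + 2*a*y^2 - 6*a + y*(-6*a^2 + 4*a)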